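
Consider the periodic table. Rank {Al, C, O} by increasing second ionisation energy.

The second ionization energy removes an electron from the +1 ion. For each element: Al⁺ still has 2 valence electrons; C⁺ still has 3 valence electrons; O⁺ still has 5 valence electrons.
All are still removing valence electrons, so compare the +1 ions as you would atoms: IE_2 generally rises across a period (higher Z_eff) and falls down a group (larger shell), subject to the usual subshell exceptions.
Valence configurations: Al⁺ [Ne]3s², C⁺ [He]2s²2p¹, O⁺ [He]2s²2p³.
Approximate IE_2 values (kJ/mol): Al 1817, C 2353, O 3388.
Putting it together, IE_2: Al < C < O.

Al < C < O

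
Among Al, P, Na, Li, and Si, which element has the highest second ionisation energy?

Li

Consider each +1 ion: Al⁺ still has 2 valence electrons; P⁺ still has 4 valence electrons; Na⁺ is the bare [Ne] core; Li⁺ is the bare [He] core; Si⁺ still has 3 valence electrons.
Pulling an electron out of a noble-gas core costs far more than removing a remaining valence electron, so Na and Li sit at the high end of IE_2.
Valence configurations: Al⁺ [Ne]3s², P⁺ [Ne]3s²3p², Si⁺ [Ne]3s²3p¹.
Si⁺ loses a lone 3p electron whereas Al⁺ must break into a filled 3s² pair, so IE_2(Al) > IE_2(Si) even though Si has the higher nuclear charge.
Tabulated IE_2 (kJ/mol): Al 1817, P 1907, Na 4562, Li 7298, Si 1577.
So the second ionization energies run Si < Al < P < Na < Li.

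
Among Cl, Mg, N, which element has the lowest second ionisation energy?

Mg

The second ionization energy removes an electron from the +1 ion. For each element: Cl⁺ still has 6 valence electrons; Mg⁺ still has 1 valence electron; N⁺ still has 4 valence electrons.
All are still removing valence electrons, so compare the +1 ions as you would atoms: IE_2 generally rises across a period (higher Z_eff) and falls down a group (larger shell), subject to the usual subshell exceptions.
Valence configurations: Cl⁺ [Ne]3s²3p⁴, Mg⁺ [Ne]3s¹, N⁺ [He]2s²2p².
The numbers (kJ/mol): Cl 2298, Mg 1451, N 2856.
Hence IE_2: Mg < Cl < N.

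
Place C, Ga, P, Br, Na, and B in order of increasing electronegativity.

Na, Ga, B, P, C, Br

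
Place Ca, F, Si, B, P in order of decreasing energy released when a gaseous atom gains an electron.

F > Si > P > B > Ca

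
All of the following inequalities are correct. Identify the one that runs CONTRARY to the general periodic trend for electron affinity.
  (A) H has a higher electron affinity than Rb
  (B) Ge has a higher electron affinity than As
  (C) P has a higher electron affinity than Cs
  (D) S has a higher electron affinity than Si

(B)

The general trend: electron affinity increases across a period and decreases down a group.
(A) H (period 1, group 1) vs Rb (period 5, group 1): the stated order agrees with the simple trend.
(B) Ge (period 4, group 14) vs As (period 4, group 15): the stated order contradicts the simple trend.
(C) P (period 3, group 15) vs Cs (period 6, group 1): the stated order agrees with the simple trend.
(D) S (period 3, group 16) vs Si (period 3, group 14): the stated order agrees with the simple trend.
The exception is (B): adding an electron to As's half-filled 4p³ is unfavourable, so Ge (4p²) has the more exothermic EA.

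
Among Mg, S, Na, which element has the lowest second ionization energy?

The second ionization energy removes an electron from the +1 ion. For each element: Mg⁺ still has 1 valence electron; S⁺ still has 5 valence electrons; Na⁺ is the bare [Ne] core.
Core electrons are held far more tightly than valence electrons, so Na tops the IE_2 order.
Valence configurations: Mg⁺ [Ne]3s¹, S⁺ [Ne]3s²3p³.
Approximate IE_2 values (kJ/mol): Mg 1451, S 2252, Na 4562.
Hence IE_2: Mg < S < Na.

Mg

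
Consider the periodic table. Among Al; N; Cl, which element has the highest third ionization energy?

N

Consider each +2 ion: Al²⁺ still has 1 valence electron; N²⁺ still has 3 valence electrons; Cl²⁺ still has 5 valence electrons.
All are still removing valence electrons, so compare the +2 ions as you would atoms: IE_3 generally rises across a period (higher Z_eff) and falls down a group (larger shell), subject to the usual subshell exceptions.
Valence configurations: Al²⁺ [Ne]3s¹, N²⁺ [He]2s²2p¹, Cl²⁺ [Ne]3s²3p³.
Tabulated IE_3 (kJ/mol): Al 2745, N 4578, Cl 3822.
Hence IE_3: Al < Cl < N.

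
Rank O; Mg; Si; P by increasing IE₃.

The third ionization energy removes an electron from the +2 ion. For each element: O²⁺ still has 4 valence electrons; Mg²⁺ is the bare [Ne] core; Si²⁺ still has 2 valence electrons; P²⁺ still has 3 valence electrons.
Pulling an electron out of a noble-gas core costs far more than removing a remaining valence electron, so Mg sits at the high end of IE_3.
Valence configurations: O²⁺ [He]2s²2p², Si²⁺ [Ne]3s², P²⁺ [Ne]3s²3p¹.
P²⁺ loses a lone 3p electron whereas Si²⁺ must break into a filled 3s² pair, so IE_3(Si) > IE_3(P) even though P has the higher nuclear charge.
The numbers (kJ/mol): O 5300, Mg 7733, Si 3232, P 2914.
So the third ionization energies run P < Si < O < Mg.

P < Si < O < Mg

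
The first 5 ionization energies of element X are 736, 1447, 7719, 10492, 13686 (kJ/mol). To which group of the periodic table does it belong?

Group 2

Look for the largest jump between consecutive ionization energies: IE3/IE2 ≈ 5.3, far larger than any earlier ratio.
That jump marks the point where a core electron is being removed. So the atom has 2 valence electrons.
A main-group element with 2 valence electrons is in group 2.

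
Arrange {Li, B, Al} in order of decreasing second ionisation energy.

Li > B > Al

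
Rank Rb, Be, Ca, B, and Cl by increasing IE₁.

Rb < Ca < B < Be < Cl

Be is in period 2, group 2; B is in period 2, group 13; Cl is in period 3, group 17; Ca is in period 4, group 2; Rb is in period 5, group 1.
First ionization energy rises across a period (greater Z_eff holds electrons more tightly) and falls down a group (valence electrons are farther from the nucleus).
Neither a single period nor a single group — weigh both effects.
Ca > Rb: both effects reinforce here, so Ca is clearly the higher of the two.
B > Ca: relative to Ca, both the across-period and down-group shifts push B's first ionization energy up.
Be > B: this pair runs against the simple trend — see the exception note.
Cl > Be: the two effects oppose for this pair; the across-period effect wins (1251 vs 900 kJ/mol).
Note the exception: Be has a higher first ionization energy than B, contrary to the simple trend — removing B's lone 2p electron is easier than breaking Be's filled 2s².
Approximate values (kJ/mol): Be 900, B 801, Cl 1251, Ca 590, Rb 403.
So from lowest to highest: Rb < Ca < B < Be < Cl.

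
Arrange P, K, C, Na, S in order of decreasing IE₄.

Na > C > K > P > S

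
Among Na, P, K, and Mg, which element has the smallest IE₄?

After 3 electrons have been removed, what remains? Na³⁺ is already 2 electrons into the core; P³⁺ still has 2 valence electrons; K³⁺ is already 2 electrons into the core; Mg³⁺ is already 1 electron into the core.
Core electrons are held far more tightly than valence electrons, so K, Na and Mg top the IE_4 order.
Tabulated IE_4 (kJ/mol): Na 9543, P 4964, K 5877, Mg 10543.
So the fourth ionization energies run P < K < Na < Mg.

P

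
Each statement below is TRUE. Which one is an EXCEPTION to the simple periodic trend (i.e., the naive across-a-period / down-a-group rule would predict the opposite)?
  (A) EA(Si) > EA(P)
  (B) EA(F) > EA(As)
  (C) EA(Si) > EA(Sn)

The general trend: electron affinity increases across a period and decreases down a group.
(A) Si (period 3, group 14) vs P (period 3, group 15): the stated order contradicts the simple trend.
(B) F (period 2, group 17) vs As (period 4, group 15): the stated order agrees with the simple trend.
(C) Si (period 3, group 14) vs Sn (period 5, group 14): the stated order agrees with the simple trend.
The exception is (A): adding an electron to P's half-filled 3p³ is unfavourable, so Si (3p²) has the more exothermic EA.

(A)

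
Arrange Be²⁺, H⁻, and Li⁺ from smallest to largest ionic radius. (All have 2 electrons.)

Be²⁺ < Li⁺ < H⁻

All of these have 2 electrons, so size is governed by nuclear charge alone: the more protons, the stronger the pull on the same electron cloud, and the smaller the ion.
Nuclear charges: Be²⁺ (Z=4), Li⁺ (Z=3), H⁻ (Z=1).
Smallest to largest: Be²⁺ < Li⁺ < H⁻.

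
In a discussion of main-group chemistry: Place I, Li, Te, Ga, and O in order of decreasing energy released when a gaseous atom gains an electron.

Li is in period 2, group 1; O is in period 2, group 16; Ga is in period 4, group 13; Te is in period 5, group 16; I is in period 5, group 17.
EA tends to increase across a period and decrease down a group, though the pattern is less regular than for IE or radius.
Here both period and group differ, so the two effects have to be weighed against each other.
Li > Ga: period and group pull opposite ways; the down-group shift dominates (60 vs 29 kJ/mol).
O > Li: both are in period 2; the period trend gives O the larger value.
Te > O: this pair runs against the simple trend — see the exception note.
I > Te: I lies to the right of Te in period 5, so the across-period effect alone puts I higher.
Note the exception: Te has a higher electron affinity than O, contrary to the simple trend — O's compact 2p subshell gives strong electron–electron repulsion on the added electron.
Tabulated electron affinity (kJ/mol): Li 60, O 141, Ga 29, Te 190, I 295.
So from highest to lowest: I > Te > O > Li > Ga.

I, Te, O, Li, Ga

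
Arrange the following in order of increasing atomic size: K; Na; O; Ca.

O is in period 2, group 16; Na is in period 3, group 1; K is in period 4, group 1; Ca is in period 4, group 2.
Across a period the added protons contract the valence shell; down a group each new principal shell makes the atom larger.
Neither a single period nor a single group — weigh both effects.
Na > O: relative to O, both the across-period and down-group shifts push Na's atomic radius up.
Ca > Na: period and group pull opposite ways; the down-group shift dominates (171 vs 155 pm).
K > Ca: both are in period 4; the period trend gives K the larger value.
Approximate values (pm): O 63, Na 155, K 196, Ca 171.
So from smallest to largest: O < Na < Ca < K.

O < Na < Ca < K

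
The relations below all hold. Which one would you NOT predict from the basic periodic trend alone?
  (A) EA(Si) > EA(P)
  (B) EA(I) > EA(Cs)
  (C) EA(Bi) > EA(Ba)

(A)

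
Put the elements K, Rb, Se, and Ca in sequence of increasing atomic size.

K is in period 4, group 1; Ca is in period 4, group 2; Se is in period 4, group 16; Rb is in period 5, group 1.
Moving right in a period, electrons are added to the same shell under a stronger nuclear pull, so atoms get smaller; moving down, a new shell is opened and atoms get larger.
These span different periods and groups, so the two trends combine.
Ca > Se: Ca lies to the left of Se in period 4, so the across-period effect alone puts Ca larger.
K > Ca: both are in period 4; the period trend gives K the larger value.
Rb > K: they share group 1; the group trend gives Rb the larger value.
Tabulated atomic radius (pm): K 196, Ca 171, Se 116, Rb 210.
So from smallest to largest: Se < Ca < K < Rb.

Se < Ca < K < Rb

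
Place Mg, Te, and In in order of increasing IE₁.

In < Mg < Te

Mg is in period 3, group 2; In is in period 5, group 13; Te is in period 5, group 16.
Across a period the outer electron is held more tightly (higher IE₁); down a group it sits in a higher shell, more shielded, and comes off more easily.
Here both period and group differ, so the two effects have to be weighed against each other.
Mg > In: period and group pull opposite ways; the down-group shift dominates (738 vs 558 kJ/mol).
Te > Mg: period and group pull opposite ways; the across-period shift dominates (869 vs 738 kJ/mol).
For reference (kJ/mol): Mg 738, In 558, Te 869.
So from lowest to highest: In < Mg < Te.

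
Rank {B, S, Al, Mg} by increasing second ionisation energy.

After 1 electron has been removed, what remains? B⁺ still has 2 valence electrons; S⁺ still has 5 valence electrons; Al⁺ still has 2 valence electrons; Mg⁺ still has 1 valence electron.
All are still removing valence electrons, so compare the +1 ions as you would atoms: IE_2 generally rises across a period (higher Z_eff) and falls down a group (larger shell), subject to the usual subshell exceptions.
Valence configurations: B⁺ [He]2s², S⁺ [Ne]3s²3p³, Al⁺ [Ne]3s², Mg⁺ [Ne]3s¹.
The numbers (kJ/mol): B 2427, S 2252, Al 1817, Mg 1451.
Hence IE_2: Mg < Al < S < B.

Mg, Al, S, B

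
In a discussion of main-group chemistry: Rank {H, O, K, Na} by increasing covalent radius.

Across a period the added protons contract the valence shell; down a group each new principal shell makes the atom larger.
Neither a single period nor a single group — weigh both effects.
O > H: the two effects oppose for this pair; the down-group effect wins (63 vs 32 pm).
Na > O: both effects reinforce here, so Na is clearly the larger of the two.
K > Na: they share group 1; the group trend gives K the larger value.
For reference (pm): H 32, O 63, Na 155, K 196.
So from smallest to largest: H < O < Na < K.

H < O < Na < K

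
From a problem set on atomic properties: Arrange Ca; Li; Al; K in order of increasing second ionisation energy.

The second ionization energy removes an electron from the +1 ion. For each element: Ca⁺ still has 1 valence electron; Li⁺ is the bare [He] core; Al⁺ still has 2 valence electrons; K⁺ is the bare [Ar] core.
Pulling an electron out of a noble-gas core costs far more than removing a remaining valence electron, so K and Li sit at the high end of IE_2.
Valence configurations: Ca⁺ [Ar]4s¹, Al⁺ [Ne]3s².
Tabulated IE_2 (kJ/mol): Ca 1145, Li 7298, Al 1817, K 3052.
Hence IE_2: Ca < Al < K < Li.

Ca < Al < K < Li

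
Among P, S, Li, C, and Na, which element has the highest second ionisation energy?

Li

IE_2 is the cost of taking one more electron from the +1 cation: P⁺ still has 4 valence electrons; S⁺ still has 5 valence electrons; Li⁺ is the bare [He] core; C⁺ still has 3 valence electrons; Na⁺ is the bare [Ne] core.
Breaking into a closed-shell core is much more expensive than removing a leftover valence electron — Na and Li have the largest IE_2 here.
Valence configurations: P⁺ [Ne]3s²3p², S⁺ [Ne]3s²3p³, C⁺ [He]2s²2p¹.
Tabulated IE_2 (kJ/mol): P 1907, S 2252, Li 7298, C 2353, Na 4562.
Hence IE_2: P < S < C < Na < Li.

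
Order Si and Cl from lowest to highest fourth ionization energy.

Si < Cl

IE_4 is the cost of taking one more electron from the +3 cation: Si³⁺ still has 1 valence electron; Cl³⁺ still has 4 valence electrons.
All are still removing valence electrons, so compare the +3 ions as you would atoms: IE_4 generally rises across a period (higher Z_eff) and falls down a group (larger shell), subject to the usual subshell exceptions.
Valence configurations: Si³⁺ [Ne]3s¹, Cl³⁺ [Ne]3s²3p².
The numbers (kJ/mol): Si 4356, Cl 5159.
Overall IE_4 order: Si < Cl.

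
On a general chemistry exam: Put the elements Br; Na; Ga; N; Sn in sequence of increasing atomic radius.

N is in period 2, group 15; Na is in period 3, group 1; Ga is in period 4, group 13; Br is in period 4, group 17; Sn is in period 5, group 14.
Radius decreases left→right (rising Z_eff, same n) and increases top→bottom (higher n).
Neither a single period nor a single group — weigh both effects.
Br > N: the two effects oppose for this pair; the down-group effect wins (114 vs 71 pm).
Ga > Br: both are in period 4; the period trend gives Ga the larger value.
Sn > Ga: the two effects oppose for this pair; the down-group effect wins (140 vs 124 pm).
Na > Sn: period and group pull opposite ways; the across-period shift dominates (155 vs 140 pm).
Tabulated atomic radius (pm): N 71, Na 155, Ga 124, Br 114, Sn 140.
So from smallest to largest: N < Br < Ga < Sn < Na.

N < Br < Ga < Sn < Na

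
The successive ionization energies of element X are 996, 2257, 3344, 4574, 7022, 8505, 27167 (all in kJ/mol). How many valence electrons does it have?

6

Look for the largest jump between consecutive ionization energies: IE7/IE6 ≈ 3.2, far larger than any earlier ratio.
That jump marks the point where a core electron is being removed. So the atom has 6 valence electrons.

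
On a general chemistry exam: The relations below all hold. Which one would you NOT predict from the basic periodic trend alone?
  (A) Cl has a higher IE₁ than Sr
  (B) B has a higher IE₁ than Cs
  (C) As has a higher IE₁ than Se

The general trend: IE₁ increases across a period and decreases down a group.
(A) Cl (period 3, group 17) vs Sr (period 5, group 2): the stated order agrees with the simple trend.
(B) B (period 2, group 13) vs Cs (period 6, group 1): the stated order agrees with the simple trend.
(C) As (period 4, group 15) vs Se (period 4, group 16): the stated order contradicts the simple trend.
The exception is (C): Se (4p⁴) ionizes more easily than half-filled As (4p³).

(C)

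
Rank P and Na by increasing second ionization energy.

P, Na

After 1 electron has been removed, what remains? P⁺ still has 4 valence electrons; Na⁺ is the bare [Ne] core.
Pulling an electron out of a noble-gas core costs far more than removing a remaining valence electron, so Na sits at the high end of IE_2.
Approximate IE_2 values (kJ/mol): P 1907, Na 4562.
So the second ionization energies run P < Na.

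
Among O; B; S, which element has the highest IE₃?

IE_3 is the cost of taking one more electron from the +2 cation: O²⁺ still has 4 valence electrons; B²⁺ still has 1 valence electron; S²⁺ still has 4 valence electrons.
All are still removing valence electrons, so compare the +2 ions as you would atoms: IE_3 generally rises across a period (higher Z_eff) and falls down a group (larger shell), subject to the usual subshell exceptions.
Valence configurations: O²⁺ [He]2s²2p², B²⁺ [He]2s¹, S²⁺ [Ne]3s²3p².
Tabulated IE_3 (kJ/mol): O 5300, B 3660, S 3357.
Overall IE_3 order: S < B < O.

O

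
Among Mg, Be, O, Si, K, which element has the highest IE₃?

Be

Consider each +2 ion: Mg²⁺ is the bare [Ne] core; Be²⁺ is the bare [He] core; O²⁺ still has 4 valence electrons; Si²⁺ still has 2 valence electrons; K²⁺ is already 1 electron into the core.
Usually core removal costs more than valence removal, but here the competition is close: a tightly held n=2 valence electron can cost more to remove than an n=3 core electron, so the actual values have to decide it.
Valence configurations: O²⁺ [He]2s²2p², Si²⁺ [Ne]3s².
Approximate IE_3 values (kJ/mol): Mg 7733, Be 14849, O 5300, Si 3232, K 4420.
Hence IE_3: Si < K < O < Mg < Be.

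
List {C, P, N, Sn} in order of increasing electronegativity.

Sn, P, C, N

C is in period 2, group 14; N is in period 2, group 15; P is in period 3, group 15; Sn is in period 5, group 14.
Smaller atoms with higher effective nuclear charge are more electronegative.
Here both period and group differ, so the two effects have to be weighed against each other.
P > Sn: relative to Sn, both the across-period and down-group shifts push P's electronegativity up.
C > P: the two effects oppose for this pair; the down-group effect wins (2.55 vs 2.19).
N > C: both are in period 2; the period trend gives N the larger value.
Approximate values (Pauling): C 2.55, N 3.04, P 2.19, Sn 1.96.
So from lowest to highest: Sn < P < C < N.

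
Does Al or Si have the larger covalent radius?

Al

Moving right in a period, electrons are added to the same shell under a stronger nuclear pull, so atoms get smaller; moving down, a new shell is opened and atoms get larger.
All lie in period 3, so atomic radius increases right to left.
So Al has the larger covalent radius (Al > Si).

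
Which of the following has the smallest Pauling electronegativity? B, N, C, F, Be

Be

Smaller atoms with higher effective nuclear charge are more electronegative.
All lie in period 2, so electronegativity increases left to right.
The smallest Pauling electronegativity among these belongs to Be.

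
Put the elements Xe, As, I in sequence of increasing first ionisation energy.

As is in period 4, group 15; I is in period 5, group 17; Xe is in period 5, group 18.
IE₁ increases left→right with effective nuclear charge and decreases top→bottom as the valence shell moves farther out.
Here both period and group differ, so the two effects have to be weighed against each other.
I > As: the two effects oppose for this pair; the across-period effect wins (1008 vs 947 kJ/mol).
Xe > I: both are in period 5; the period trend gives Xe the larger value.
Approximate values (kJ/mol): As 947, I 1008, Xe 1170.
So from lowest to highest: As < I < Xe.

As < I < Xe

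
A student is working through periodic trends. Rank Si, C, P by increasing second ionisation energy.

After 1 electron has been removed, what remains? Si⁺ still has 3 valence electrons; C⁺ still has 3 valence electrons; P⁺ still has 4 valence electrons.
All are still removing valence electrons, so compare the +1 ions as you would atoms: IE_2 generally rises across a period (higher Z_eff) and falls down a group (larger shell), subject to the usual subshell exceptions.
Valence configurations: Si⁺ [Ne]3s²3p¹, C⁺ [He]2s²2p¹, P⁺ [Ne]3s²3p².
Tabulated IE_2 (kJ/mol): Si 1577, C 2353, P 1907.
Overall IE_2 order: Si < P < C.

Si, P, C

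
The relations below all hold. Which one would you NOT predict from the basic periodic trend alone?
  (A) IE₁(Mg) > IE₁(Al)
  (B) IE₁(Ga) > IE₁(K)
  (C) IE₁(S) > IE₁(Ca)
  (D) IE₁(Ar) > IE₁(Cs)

(A)

The general trend: IE₁ increases across a period and decreases down a group.
(A) Mg (period 3, group 2) vs Al (period 3, group 13): the stated order contradicts the simple trend.
(B) Ga (period 4, group 13) vs K (period 4, group 1): the stated order agrees with the simple trend.
(C) S (period 3, group 16) vs Ca (period 4, group 2): the stated order agrees with the simple trend.
(D) Ar (period 3, group 18) vs Cs (period 6, group 1): the stated order agrees with the simple trend.
The exception is (A): Al's single 3p electron is easier to remove than one from Mg's filled 3s².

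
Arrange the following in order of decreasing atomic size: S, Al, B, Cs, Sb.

B is in period 2, group 13; Al is in period 3, group 13; S is in period 3, group 16; Sb is in period 5, group 15; Cs is in period 6, group 1.
Across a period the added protons contract the valence shell; down a group each new principal shell makes the atom larger.
Here both period and group differ, so the two effects have to be weighed against each other.
S > B: the two effects oppose for this pair; the down-group effect wins (103 vs 85 pm).
Al > S: both are in period 3; the period trend gives Al the larger value.
Sb > Al: the two effects oppose for this pair; the down-group effect wins (140 vs 126 pm).
Cs > Sb: relative to Sb, both the across-period and down-group shifts push Cs's atomic radius up.
Tabulated atomic radius (pm): B 85, Al 126, S 103, Sb 140, Cs 232.
So from largest to smallest: Cs > Sb > Al > S > B.

Cs > Sb > Al > S > B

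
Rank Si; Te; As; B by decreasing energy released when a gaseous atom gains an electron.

B is in period 2, group 13; Si is in period 3, group 14; As is in period 4, group 15; Te is in period 5, group 16.
EA tends to increase across a period and decrease down a group, though the pattern is less regular than for IE or radius.
A diagonal step moves right (one effect) and down (the opposite effect) at once.
As > B: period and group pull opposite ways; the across-period shift dominates (78 vs 27 kJ/mol).
Si > As: the two effects oppose for this pair; the down-group effect wins (134 vs 78 kJ/mol).
Te > Si: period and group pull opposite ways; the across-period shift dominates (190 vs 134 kJ/mol).
Tabulated electron affinity (kJ/mol): B 27, Si 134, As 78, Te 190.
So from highest to lowest: Te > Si > As > B.

Te > Si > As > B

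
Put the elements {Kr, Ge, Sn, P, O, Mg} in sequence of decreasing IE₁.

Kr, O, P, Ge, Mg, Sn

Across a period the outer electron is held more tightly (higher IE₁); down a group it sits in a higher shell, more shielded, and comes off more easily.
Here both period and group differ, so the two effects have to be weighed against each other.
Mg > Sn: the two effects oppose for this pair; the down-group effect wins (738 vs 709 kJ/mol).
Ge > Mg: period and group pull opposite ways; the across-period shift dominates (762 vs 738 kJ/mol).
P > Ge: both effects reinforce here, so P is clearly the higher of the two.
O > P: relative to P, both the across-period and down-group shifts push O's first ionization energy up.
Kr > O: the two effects oppose for this pair; the across-period effect wins (1351 vs 1314 kJ/mol).
For reference (kJ/mol): O 1314, Mg 738, P 1012, Ge 762, Kr 1351, Sn 709.
So from highest to lowest: Kr > O > P > Ge > Mg > Sn.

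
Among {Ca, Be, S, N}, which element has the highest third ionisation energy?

After 2 electrons have been removed, what remains? Ca²⁺ is the bare [Ar] core; Be²⁺ is the bare [He] core; S²⁺ still has 4 valence electrons; N²⁺ still has 3 valence electrons.
Breaking into a closed-shell core is much more expensive than removing a leftover valence electron — Ca and Be have the largest IE_3 here.
Valence configurations: S²⁺ [Ne]3s²3p², N²⁺ [He]2s²2p¹.
The numbers (kJ/mol): Ca 4912, Be 14849, S 3357, N 4578.
Hence IE_3: S < N < Ca < Be.

Be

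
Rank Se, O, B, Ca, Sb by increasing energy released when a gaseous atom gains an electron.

B is in period 2, group 13; O is in period 2, group 16; Ca is in period 4, group 2; Se is in period 4, group 16; Sb is in period 5, group 15.
Adding an electron releases more energy for atoms nearer the top right (short of the noble gases).
These span different periods and groups, so the two trends combine.
B > Ca: relative to Ca, both the across-period and down-group shifts push B's electron affinity up.
Sb > B: period and group pull opposite ways; the across-period shift dominates (103 vs 27 kJ/mol).
O > Sb: both effects reinforce here, so O is clearly the higher of the two.
Se > O: this pair runs against the simple trend — see the exception note.
Note the exception: Se has a higher electron affinity than O, contrary to the simple trend — O's compact 2p subshell gives strong electron–electron repulsion on the added electron.
For reference (kJ/mol): B 27, O 141, Ca 2, Se 195, Sb 103.
So from lowest to highest: Ca < B < Sb < O < Se.

Ca, B, Sb, O, Se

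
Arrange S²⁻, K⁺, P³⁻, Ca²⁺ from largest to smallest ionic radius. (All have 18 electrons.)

All of these have 18 electrons, so size is governed by nuclear charge alone: the more protons, the stronger the pull on the same electron cloud, and the smaller the ion.
Nuclear charges: Ca²⁺ (Z=20), K⁺ (Z=19), S²⁻ (Z=16), P³⁻ (Z=15).
Largest to smallest: P³⁻ > S²⁻ > K⁺ > Ca²⁺.

P³⁻, S²⁻, K⁺, Ca²⁺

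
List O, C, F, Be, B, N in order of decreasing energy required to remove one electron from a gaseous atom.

F > N > O > C > Be > B

Be is in period 2, group 2; B is in period 2, group 13; C is in period 2, group 14; N is in period 2, group 15; O is in period 2, group 16; F is in period 2, group 17.
Across a period the outer electron is held more tightly (higher IE₁); down a group it sits in a higher shell, more shielded, and comes off more easily.
All lie in period 2; the across-period trend (first ionization energy increases left to right) applies, with the exception below.
Note the exception: Be has a higher first ionization energy than B, contrary to the simple trend — removing B's lone 2p electron is easier than breaking Be's filled 2s².
Note the exception: N has a higher first ionization energy than O, contrary to the simple trend — pairing an electron in O's 2p⁴ costs repulsion energy, so O ionizes more easily than half-filled N (2p³).
Approximate values (kJ/mol): Be 900, B 801, C 1086, N 1402, O 1314, F 1681.
So from highest to lowest: F > N > O > C > Be > B.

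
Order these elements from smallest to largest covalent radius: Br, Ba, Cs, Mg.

Br < Mg < Ba < Cs

Mg is in period 3, group 2; Br is in period 4, group 17; Cs is in period 6, group 1; Ba is in period 6, group 2.
Radius decreases left→right (rising Z_eff, same n) and increases top→bottom (higher n).
Here both period and group differ, so the two effects have to be weighed against each other.
Mg > Br: period and group pull opposite ways; the across-period shift dominates (139 vs 114 pm).
Ba > Mg: they share group 2; the group trend gives Ba the larger value.
Cs > Ba: both are in period 6; the period trend gives Cs the larger value.
Tabulated atomic radius (pm): Mg 139, Br 114, Cs 232, Ba 196.
So from smallest to largest: Br < Mg < Ba < Cs.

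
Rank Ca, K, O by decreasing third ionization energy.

After 2 electrons have been removed, what remains? Ca²⁺ is the bare [Ar] core; K²⁺ is already 1 electron into the core; O²⁺ still has 4 valence electrons.
Usually core removal costs more than valence removal, but here the competition is close: a tightly held n=2 valence electron can cost more to remove than an n=3 core electron, so the actual values have to decide it.
Approximate IE_3 values (kJ/mol): Ca 4912, K 4420, O 5300.
Overall IE_3 order: K < Ca < O.

O > Ca > K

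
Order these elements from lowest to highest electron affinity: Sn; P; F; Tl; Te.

Tl < P < Sn < Te < F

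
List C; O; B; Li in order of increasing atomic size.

Radius decreases left→right (rising Z_eff, same n) and increases top→bottom (higher n).
All lie in period 2, so atomic radius increases right to left.
So from smallest to largest: O < C < B < Li.

O < C < B < Li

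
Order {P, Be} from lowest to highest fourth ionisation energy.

The fourth ionization energy removes an electron from the +3 ion. For each element: P³⁺ still has 2 valence electrons; Be³⁺ is already 1 electron into the core.
Pulling an electron out of a noble-gas core costs far more than removing a remaining valence electron, so Be sits at the high end of IE_4.
Tabulated IE_4 (kJ/mol): P 4964, Be 21007.
Overall IE_4 order: P < Be.

P < Be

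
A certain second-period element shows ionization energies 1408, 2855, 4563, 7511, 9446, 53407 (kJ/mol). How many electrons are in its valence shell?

Look for the largest jump between consecutive ionization energies: IE6/IE5 ≈ 5.7, far larger than any earlier ratio.
That jump marks the point where a core electron is being removed. So the atom has 5 valence electrons.

5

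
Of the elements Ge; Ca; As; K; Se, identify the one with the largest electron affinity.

K is in period 4, group 1; Ca is in period 4, group 2; Ge is in period 4, group 14; As is in period 4, group 15; Se is in period 4, group 16.
Atoms with high Z_eff and room in the valence shell (especially the halogens) have the most exothermic electron affinities.
All lie in period 4; the across-period trend (electron affinity increases left to right) applies, with the exception below.
Note the exception: K has a higher electron affinity than Ca, contrary to the simple trend — adding an electron to Ca (ns²) has to open a new, higher-energy np subshell, which is unfavourable.
Note the exception: Ge has a higher electron affinity than As, contrary to the simple trend — adding an electron to As's half-filled 4p³ is unfavourable, so Ge (4p²) has the more exothermic EA.
Approximate values (kJ/mol): K 48, Ca 2, Ge 119, As 78, Se 195.
The largest electron affinity among these belongs to Se.

Se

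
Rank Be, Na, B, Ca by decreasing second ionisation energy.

The second ionization energy removes an electron from the +1 ion. For each element: Be⁺ still has 1 valence electron; Na⁺ is the bare [Ne] core; B⁺ still has 2 valence electrons; Ca⁺ still has 1 valence electron.
Pulling an electron out of a noble-gas core costs far more than removing a remaining valence electron, so Na sits at the high end of IE_2.
Valence configurations: Be⁺ [He]2s¹, B⁺ [He]2s², Ca⁺ [Ar]4s¹.
Tabulated IE_2 (kJ/mol): Be 1757, Na 4562, B 2427, Ca 1145.
Overall IE_2 order: Ca < Be < B < Na.

Na > B > Be > Ca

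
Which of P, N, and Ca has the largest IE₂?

N

After 1 electron has been removed, what remains? P⁺ still has 4 valence electrons; N⁺ still has 4 valence electrons; Ca⁺ still has 1 valence electron.
All are still removing valence electrons, so compare the +1 ions as you would atoms: IE_2 generally rises across a period (higher Z_eff) and falls down a group (larger shell), subject to the usual subshell exceptions.
Valence configurations: P⁺ [Ne]3s²3p², N⁺ [He]2s²2p², Ca⁺ [Ar]4s¹.
Approximate IE_2 values (kJ/mol): P 1907, N 2856, Ca 1145.
Putting it together, IE_2: Ca < P < N.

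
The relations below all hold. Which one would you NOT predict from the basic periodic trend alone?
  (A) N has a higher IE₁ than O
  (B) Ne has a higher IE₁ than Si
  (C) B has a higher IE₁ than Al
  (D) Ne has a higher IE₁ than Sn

(A)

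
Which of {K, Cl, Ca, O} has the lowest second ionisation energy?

The second ionization energy removes an electron from the +1 ion. For each element: K⁺ is the bare [Ar] core; Cl⁺ still has 6 valence electrons; Ca⁺ still has 1 valence electron; O⁺ still has 5 valence electrons.
Usually core removal costs more than valence removal, but here the competition is close: a tightly held n=2 valence electron can cost more to remove than an n=3 core electron, so the actual values have to decide it.
Valence configurations: Cl⁺ [Ne]3s²3p⁴, Ca⁺ [Ar]4s¹, O⁺ [He]2s²2p³.
The numbers (kJ/mol): K 3052, Cl 2298, Ca 1145, O 3388.
Putting it together, IE_2: Ca < Cl < K < O.

Ca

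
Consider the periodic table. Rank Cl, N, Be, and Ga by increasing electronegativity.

Electronegativity increases across a period and decreases down a group, tracking effective nuclear charge and atomic size.
Neither a single period nor a single group — weigh both effects.
Ga > Be: period and group pull opposite ways; the across-period shift dominates (1.81 vs 1.57).
N > Ga: both effects reinforce here, so N is clearly the higher of the two.
Cl > N: the two effects oppose for this pair; the across-period effect wins (3.16 vs 3.04).
Tabulated electronegativity (Pauling): Be 1.57, N 3.04, Cl 3.16, Ga 1.81.
So from lowest to highest: Be < Ga < N < Cl.

Be < Ga < N < Cl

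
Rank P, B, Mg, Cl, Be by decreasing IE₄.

After 3 electrons have been removed, what remains? P³⁺ still has 2 valence electrons; B³⁺ is the bare [He] core; Mg³⁺ is already 1 electron into the core; Cl³⁺ still has 4 valence electrons; Be³⁺ is already 1 electron into the core.
Breaking into a closed-shell core is much more expensive than removing a leftover valence electron — Mg, Be and B have the largest IE_4 here.
Valence configurations: P³⁺ [Ne]3s², Cl³⁺ [Ne]3s²3p².
Tabulated IE_4 (kJ/mol): P 4964, B 25026, Mg 10543, Cl 5159, Be 21007.
Putting it together, IE_4: P < Cl < Mg < Be < B.

B > Be > Mg > Cl > P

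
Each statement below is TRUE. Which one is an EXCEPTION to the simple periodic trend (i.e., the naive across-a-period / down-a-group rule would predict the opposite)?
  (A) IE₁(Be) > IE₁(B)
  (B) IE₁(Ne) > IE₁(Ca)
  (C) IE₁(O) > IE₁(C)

(A)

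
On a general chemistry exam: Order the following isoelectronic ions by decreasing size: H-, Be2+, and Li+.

H-, Li+, Be2+

All of these have 2 electrons, so size is governed by nuclear charge alone: the more protons, the stronger the pull on the same electron cloud, and the smaller the ion.
Nuclear charges: Be2+ (Z=4), Li+ (Z=3), H- (Z=1).
Largest to smallest: H- > Li+ > Be2+.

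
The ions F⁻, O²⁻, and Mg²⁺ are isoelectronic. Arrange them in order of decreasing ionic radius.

O²⁻, F⁻, Mg²⁺

All of these have 10 electrons, so size is governed by nuclear charge alone: the more protons, the stronger the pull on the same electron cloud, and the smaller the ion.
Nuclear charges: Mg²⁺ (Z=12), F⁻ (Z=9), O²⁻ (Z=8).
Largest to smallest: O²⁻ > F⁻ > Mg²⁺.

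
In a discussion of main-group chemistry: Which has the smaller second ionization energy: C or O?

C

IE_2 is the cost of taking one more electron from the +1 cation: C⁺ still has 3 valence electrons; O⁺ still has 5 valence electrons.
All are still removing valence electrons, so compare the +1 ions as you would atoms: IE_2 generally rises across a period (higher Z_eff) and falls down a group (larger shell), subject to the usual subshell exceptions.
Valence configurations: C⁺ [He]2s²2p¹, O⁺ [He]2s²2p³.
Tabulated IE_2 (kJ/mol): C 2353, O 3388.
Putting it together, IE_2: C < O.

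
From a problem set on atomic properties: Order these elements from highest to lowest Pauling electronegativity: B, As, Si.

As > B > Si

B is in period 2, group 13; Si is in period 3, group 14; As is in period 4, group 15.
Atoms toward the upper right of the periodic table pull bonding electrons most strongly.
A diagonal step moves right (one effect) and down (the opposite effect) at once.
B > Si: period and group pull opposite ways; the down-group shift dominates (2.04 vs 1.90).
As > B: period and group pull opposite ways; the across-period shift dominates (2.18 vs 2.04).
For reference (Pauling): B 2.04, Si 1.90, As 2.18.
So from highest to lowest: As > B > Si.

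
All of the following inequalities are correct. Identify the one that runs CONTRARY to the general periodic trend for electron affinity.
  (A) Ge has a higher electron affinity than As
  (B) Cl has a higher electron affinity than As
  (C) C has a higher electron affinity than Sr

(A)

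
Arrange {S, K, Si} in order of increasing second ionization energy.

After 1 electron has been removed, what remains? S⁺ still has 5 valence electrons; K⁺ is the bare [Ar] core; Si⁺ still has 3 valence electrons.
Core electrons are held far more tightly than valence electrons, so K tops the IE_2 order.
Valence configurations: S⁺ [Ne]3s²3p³, Si⁺ [Ne]3s²3p¹.
Tabulated IE_2 (kJ/mol): S 2252, K 3052, Si 1577.
So the second ionization energies run Si < S < K.

Si, S, K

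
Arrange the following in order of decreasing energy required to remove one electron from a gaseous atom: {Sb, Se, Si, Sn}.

Si is in period 3, group 14; Se is in period 4, group 16; Sn is in period 5, group 14; Sb is in period 5, group 15.
Removing the outermost electron gets harder across a period and easier down a group.
These span different periods and groups, so the two trends combine.
Si > Sn: Si sits above Sn in group 14, so the down-group effect alone puts Si higher.
Sb > Si: period and group pull opposite ways; the across-period shift dominates (831 vs 786 kJ/mol).
Se > Sb: relative to Sb, both the across-period and down-group shifts push Se's first ionization energy up.
Tabulated first ionization energy (kJ/mol): Si 786, Se 941, Sn 709, Sb 831.
So from highest to lowest: Se > Sb > Si > Sn.

Se, Sb, Si, Sn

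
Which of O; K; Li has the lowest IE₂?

K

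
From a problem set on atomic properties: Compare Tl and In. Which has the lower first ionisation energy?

In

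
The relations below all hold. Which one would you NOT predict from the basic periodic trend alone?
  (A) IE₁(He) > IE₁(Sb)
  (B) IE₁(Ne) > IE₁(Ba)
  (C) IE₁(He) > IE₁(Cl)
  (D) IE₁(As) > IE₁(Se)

(D)

The general trend: first ionization energy increases across a period and decreases down a group.
(A) He (period 1, group 18) vs Sb (period 5, group 15): the stated order agrees with the simple trend.
(B) Ne (period 2, group 18) vs Ba (period 6, group 2): the stated order agrees with the simple trend.
(C) He (period 1, group 18) vs Cl (period 3, group 17): the stated order agrees with the simple trend.
(D) As (period 4, group 15) vs Se (period 4, group 16): the stated order contradicts the simple trend.
The exception is (D): Se (4p⁴) ionizes more easily than half-filled As (4p³).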